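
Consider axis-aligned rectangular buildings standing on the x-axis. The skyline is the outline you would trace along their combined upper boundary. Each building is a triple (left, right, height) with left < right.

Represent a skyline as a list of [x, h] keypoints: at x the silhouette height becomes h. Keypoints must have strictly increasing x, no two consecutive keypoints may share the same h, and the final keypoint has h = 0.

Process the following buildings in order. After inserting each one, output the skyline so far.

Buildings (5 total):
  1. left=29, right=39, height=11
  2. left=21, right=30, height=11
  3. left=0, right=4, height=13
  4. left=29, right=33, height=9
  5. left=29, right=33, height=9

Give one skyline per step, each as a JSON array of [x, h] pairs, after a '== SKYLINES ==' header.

== SKYLINES ==
[[29,11],[39,0]]
[[21,11],[39,0]]
[[0,13],[4,0],[21,11],[39,0]]
[[0,13],[4,0],[21,11],[39,0]]
[[0,13],[4,0],[21,11],[39,0]]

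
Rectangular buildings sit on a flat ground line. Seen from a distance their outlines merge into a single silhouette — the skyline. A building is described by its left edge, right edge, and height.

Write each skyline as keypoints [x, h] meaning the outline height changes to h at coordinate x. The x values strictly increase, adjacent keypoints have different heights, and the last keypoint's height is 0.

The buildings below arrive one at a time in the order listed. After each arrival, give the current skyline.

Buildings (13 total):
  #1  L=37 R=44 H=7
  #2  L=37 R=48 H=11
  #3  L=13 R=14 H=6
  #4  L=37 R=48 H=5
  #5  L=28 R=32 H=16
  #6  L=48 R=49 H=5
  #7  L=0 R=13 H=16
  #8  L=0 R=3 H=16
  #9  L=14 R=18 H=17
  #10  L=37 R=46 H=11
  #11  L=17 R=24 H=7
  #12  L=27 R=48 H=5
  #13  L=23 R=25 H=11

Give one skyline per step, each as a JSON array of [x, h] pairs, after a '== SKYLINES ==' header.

== SKYLINES ==
[[37,7],[44,0]]
[[37,11],[48,0]]
[[13,6],[14,0],[37,11],[48,0]]
[[13,6],[14,0],[37,11],[48,0]]
[[13,6],[14,0],[28,16],[32,0],[37,11],[48,0]]
[[13,6],[14,0],[28,16],[32,0],[37,11],[48,5],[49,0]]
[[0,16],[13,6],[14,0],[28,16],[32,0],[37,11],[48,5],[49,0]]
[[0,16],[13,6],[14,0],[28,16],[32,0],[37,11],[48,5],[49,0]]
[[0,16],[13,6],[14,17],[18,0],[28,16],[32,0],[37,11],[48,5],[49,0]]
[[0,16],[13,6],[14,17],[18,0],[28,16],[32,0],[37,11],[48,5],[49,0]]
[[0,16],[13,6],[14,17],[18,7],[24,0],[28,16],[32,0],[37,11],[48,5],[49,0]]
[[0,16],[13,6],[14,17],[18,7],[24,0],[27,5],[28,16],[32,5],[37,11],[48,5],[49,0]]
[[0,16],[13,6],[14,17],[18,7],[23,11],[25,0],[27,5],[28,16],[32,5],[37,11],[48,5],[49,0]]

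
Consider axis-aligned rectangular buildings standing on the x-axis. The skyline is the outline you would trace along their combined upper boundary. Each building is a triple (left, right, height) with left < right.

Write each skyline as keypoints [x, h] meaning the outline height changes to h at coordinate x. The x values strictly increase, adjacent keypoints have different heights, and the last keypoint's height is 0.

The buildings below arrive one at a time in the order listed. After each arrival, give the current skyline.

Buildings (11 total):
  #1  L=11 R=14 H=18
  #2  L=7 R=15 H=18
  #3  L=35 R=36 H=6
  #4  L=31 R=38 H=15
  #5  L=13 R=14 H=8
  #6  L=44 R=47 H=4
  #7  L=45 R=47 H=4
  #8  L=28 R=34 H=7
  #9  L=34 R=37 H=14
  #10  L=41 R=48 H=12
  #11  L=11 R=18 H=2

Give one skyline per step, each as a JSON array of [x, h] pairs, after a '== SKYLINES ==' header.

== SKYLINES ==
[[11,18],[14,0]]
[[7,18],[15,0]]
[[7,18],[15,0],[35,6],[36,0]]
[[7,18],[15,0],[31,15],[38,0]]
[[7,18],[15,0],[31,15],[38,0]]
[[7,18],[15,0],[31,15],[38,0],[44,4],[47,0]]
[[7,18],[15,0],[31,15],[38,0],[44,4],[47,0]]
[[7,18],[15,0],[28,7],[31,15],[38,0],[44,4],[47,0]]
[[7,18],[15,0],[28,7],[31,15],[38,0],[44,4],[47,0]]
[[7,18],[15,0],[28,7],[31,15],[38,0],[41,12],[48,0]]
[[7,18],[15,2],[18,0],[28,7],[31,15],[38,0],[41,12],[48,0]]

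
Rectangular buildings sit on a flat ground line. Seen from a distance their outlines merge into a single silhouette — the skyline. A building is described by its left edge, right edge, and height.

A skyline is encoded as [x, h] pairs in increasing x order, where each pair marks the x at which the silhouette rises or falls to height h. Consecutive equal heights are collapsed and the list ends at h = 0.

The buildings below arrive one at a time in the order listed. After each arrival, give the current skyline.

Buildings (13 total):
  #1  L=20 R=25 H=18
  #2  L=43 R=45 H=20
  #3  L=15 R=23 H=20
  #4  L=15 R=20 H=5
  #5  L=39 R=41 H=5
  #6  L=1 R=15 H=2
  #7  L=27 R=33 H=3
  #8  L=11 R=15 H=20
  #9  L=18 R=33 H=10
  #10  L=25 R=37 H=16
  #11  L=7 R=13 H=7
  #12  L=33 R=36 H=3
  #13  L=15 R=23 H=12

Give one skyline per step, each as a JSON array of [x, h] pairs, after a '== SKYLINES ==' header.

== SKYLINES ==
[[20,18],[25,0]]
[[20,18],[25,0],[43,20],[45,0]]
[[15,20],[23,18],[25,0],[43,20],[45,0]]
[[15,20],[23,18],[25,0],[43,20],[45,0]]
[[15,20],[23,18],[25,0],[39,5],[41,0],[43,20],[45,0]]
[[1,2],[15,20],[23,18],[25,0],[39,5],[41,0],[43,20],[45,0]]
[[1,2],[15,20],[23,18],[25,0],[27,3],[33,0],[39,5],[41,0],[43,20],[45,0]]
[[1,2],[11,20],[23,18],[25,0],[27,3],[33,0],[39,5],[41,0],[43,20],[45,0]]
[[1,2],[11,20],[23,18],[25,10],[33,0],[39,5],[41,0],[43,20],[45,0]]
[[1,2],[11,20],[23,18],[25,16],[37,0],[39,5],[41,0],[43,20],[45,0]]
[[1,2],[7,7],[11,20],[23,18],[25,16],[37,0],[39,5],[41,0],[43,20],[45,0]]
[[1,2],[7,7],[11,20],[23,18],[25,16],[37,0],[39,5],[41,0],[43,20],[45,0]]
[[1,2],[7,7],[11,20],[23,18],[25,16],[37,0],[39,5],[41,0],[43,20],[45,0]]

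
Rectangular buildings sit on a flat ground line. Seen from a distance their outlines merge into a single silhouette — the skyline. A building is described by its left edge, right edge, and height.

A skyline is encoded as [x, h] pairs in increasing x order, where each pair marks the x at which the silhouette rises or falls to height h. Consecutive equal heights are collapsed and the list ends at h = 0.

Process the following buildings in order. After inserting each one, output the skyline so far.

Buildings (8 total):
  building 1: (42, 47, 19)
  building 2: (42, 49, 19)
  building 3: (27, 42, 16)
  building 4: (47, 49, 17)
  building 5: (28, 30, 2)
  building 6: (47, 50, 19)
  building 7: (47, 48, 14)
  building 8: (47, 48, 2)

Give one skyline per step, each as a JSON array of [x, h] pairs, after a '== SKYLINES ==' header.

== SKYLINES ==
[[42,19],[47,0]]
[[42,19],[49,0]]
[[27,16],[42,19],[49,0]]
[[27,16],[42,19],[49,0]]
[[27,16],[42,19],[49,0]]
[[27,16],[42,19],[50,0]]
[[27,16],[42,19],[50,0]]
[[27,16],[42,19],[50,0]]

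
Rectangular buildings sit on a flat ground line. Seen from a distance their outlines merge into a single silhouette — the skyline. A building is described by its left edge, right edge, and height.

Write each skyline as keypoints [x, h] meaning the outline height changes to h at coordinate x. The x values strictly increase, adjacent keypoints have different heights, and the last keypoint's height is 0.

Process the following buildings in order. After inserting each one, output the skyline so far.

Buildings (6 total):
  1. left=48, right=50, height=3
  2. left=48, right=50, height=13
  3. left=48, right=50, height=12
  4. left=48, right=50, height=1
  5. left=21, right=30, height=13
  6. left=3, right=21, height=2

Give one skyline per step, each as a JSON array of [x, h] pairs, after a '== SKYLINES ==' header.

== SKYLINES ==
[[48,3],[50,0]]
[[48,13],[50,0]]
[[48,13],[50,0]]
[[48,13],[50,0]]
[[21,13],[30,0],[48,13],[50,0]]
[[3,2],[21,13],[30,0],[48,13],[50,0]]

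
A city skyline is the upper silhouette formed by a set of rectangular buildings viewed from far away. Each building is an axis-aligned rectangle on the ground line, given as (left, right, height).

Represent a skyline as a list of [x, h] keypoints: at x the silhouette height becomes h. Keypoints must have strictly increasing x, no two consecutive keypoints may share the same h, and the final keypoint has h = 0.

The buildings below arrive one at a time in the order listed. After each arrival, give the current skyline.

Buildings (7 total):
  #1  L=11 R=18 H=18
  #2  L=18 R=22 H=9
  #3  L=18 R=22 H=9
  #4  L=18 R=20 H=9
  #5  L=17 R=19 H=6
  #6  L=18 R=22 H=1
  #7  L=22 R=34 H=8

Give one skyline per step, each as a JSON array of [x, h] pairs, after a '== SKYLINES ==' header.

== SKYLINES ==
[[11,18],[18,0]]
[[11,18],[18,9],[22,0]]
[[11,18],[18,9],[22,0]]
[[11,18],[18,9],[22,0]]
[[11,18],[18,9],[22,0]]
[[11,18],[18,9],[22,0]]
[[11,18],[18,9],[22,8],[34,0]]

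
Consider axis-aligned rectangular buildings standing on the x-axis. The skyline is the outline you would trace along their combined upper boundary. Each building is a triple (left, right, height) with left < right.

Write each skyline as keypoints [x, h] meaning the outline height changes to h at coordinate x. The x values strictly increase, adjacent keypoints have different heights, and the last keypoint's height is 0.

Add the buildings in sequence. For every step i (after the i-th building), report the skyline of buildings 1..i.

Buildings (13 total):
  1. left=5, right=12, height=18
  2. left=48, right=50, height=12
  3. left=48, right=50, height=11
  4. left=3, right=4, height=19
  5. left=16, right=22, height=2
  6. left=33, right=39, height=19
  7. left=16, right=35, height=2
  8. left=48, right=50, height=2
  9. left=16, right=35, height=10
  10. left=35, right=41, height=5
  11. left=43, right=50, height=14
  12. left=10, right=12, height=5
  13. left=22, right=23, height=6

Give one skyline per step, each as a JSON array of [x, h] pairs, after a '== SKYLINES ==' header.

== SKYLINES ==
[[5,18],[12,0]]
[[5,18],[12,0],[48,12],[50,0]]
[[5,18],[12,0],[48,12],[50,0]]
[[3,19],[4,0],[5,18],[12,0],[48,12],[50,0]]
[[3,19],[4,0],[5,18],[12,0],[16,2],[22,0],[48,12],[50,0]]
[[3,19],[4,0],[5,18],[12,0],[16,2],[22,0],[33,19],[39,0],[48,12],[50,0]]
[[3,19],[4,0],[5,18],[12,0],[16,2],[33,19],[39,0],[48,12],[50,0]]
[[3,19],[4,0],[5,18],[12,0],[16,2],[33,19],[39,0],[48,12],[50,0]]
[[3,19],[4,0],[5,18],[12,0],[16,10],[33,19],[39,0],[48,12],[50,0]]
[[3,19],[4,0],[5,18],[12,0],[16,10],[33,19],[39,5],[41,0],[48,12],[50,0]]
[[3,19],[4,0],[5,18],[12,0],[16,10],[33,19],[39,5],[41,0],[43,14],[50,0]]
[[3,19],[4,0],[5,18],[12,0],[16,10],[33,19],[39,5],[41,0],[43,14],[50,0]]
[[3,19],[4,0],[5,18],[12,0],[16,10],[33,19],[39,5],[41,0],[43,14],[50,0]]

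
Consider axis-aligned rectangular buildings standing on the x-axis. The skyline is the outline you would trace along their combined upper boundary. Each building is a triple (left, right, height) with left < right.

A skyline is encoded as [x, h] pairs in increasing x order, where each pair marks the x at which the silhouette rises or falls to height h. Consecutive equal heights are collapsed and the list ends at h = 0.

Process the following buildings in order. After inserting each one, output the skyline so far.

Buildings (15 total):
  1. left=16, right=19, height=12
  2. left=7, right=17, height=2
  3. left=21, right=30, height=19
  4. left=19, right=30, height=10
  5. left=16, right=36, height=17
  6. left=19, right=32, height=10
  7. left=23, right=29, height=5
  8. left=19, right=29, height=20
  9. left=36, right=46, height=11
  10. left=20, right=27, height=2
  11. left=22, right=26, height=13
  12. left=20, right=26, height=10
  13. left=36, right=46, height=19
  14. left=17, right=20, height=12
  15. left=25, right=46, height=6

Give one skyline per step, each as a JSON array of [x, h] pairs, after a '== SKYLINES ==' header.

== SKYLINES ==
[[16,12],[19,0]]
[[7,2],[16,12],[19,0]]
[[7,2],[16,12],[19,0],[21,19],[30,0]]
[[7,2],[16,12],[19,10],[21,19],[30,0]]
[[7,2],[16,17],[21,19],[30,17],[36,0]]
[[7,2],[16,17],[21,19],[30,17],[36,0]]
[[7,2],[16,17],[21,19],[30,17],[36,0]]
[[7,2],[16,17],[19,20],[29,19],[30,17],[36,0]]
[[7,2],[16,17],[19,20],[29,19],[30,17],[36,11],[46,0]]
[[7,2],[16,17],[19,20],[29,19],[30,17],[36,11],[46,0]]
[[7,2],[16,17],[19,20],[29,19],[30,17],[36,11],[46,0]]
[[7,2],[16,17],[19,20],[29,19],[30,17],[36,11],[46,0]]
[[7,2],[16,17],[19,20],[29,19],[30,17],[36,19],[46,0]]
[[7,2],[16,17],[19,20],[29,19],[30,17],[36,19],[46,0]]
[[7,2],[16,17],[19,20],[29,19],[30,17],[36,19],[46,0]]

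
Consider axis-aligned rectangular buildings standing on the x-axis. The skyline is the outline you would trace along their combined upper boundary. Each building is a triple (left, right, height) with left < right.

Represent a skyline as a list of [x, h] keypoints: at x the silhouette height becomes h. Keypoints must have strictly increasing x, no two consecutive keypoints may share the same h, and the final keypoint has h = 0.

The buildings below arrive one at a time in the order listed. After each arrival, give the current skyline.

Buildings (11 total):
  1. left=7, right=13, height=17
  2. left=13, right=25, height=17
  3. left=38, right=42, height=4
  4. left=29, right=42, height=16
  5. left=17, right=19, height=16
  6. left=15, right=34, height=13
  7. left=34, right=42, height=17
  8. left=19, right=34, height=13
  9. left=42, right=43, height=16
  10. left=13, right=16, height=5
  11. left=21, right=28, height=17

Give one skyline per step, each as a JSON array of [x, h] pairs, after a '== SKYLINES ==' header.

== SKYLINES ==
[[7,17],[13,0]]
[[7,17],[25,0]]
[[7,17],[25,0],[38,4],[42,0]]
[[7,17],[25,0],[29,16],[42,0]]
[[7,17],[25,0],[29,16],[42,0]]
[[7,17],[25,13],[29,16],[42,0]]
[[7,17],[25,13],[29,16],[34,17],[42,0]]
[[7,17],[25,13],[29,16],[34,17],[42,0]]
[[7,17],[25,13],[29,16],[34,17],[42,16],[43,0]]
[[7,17],[25,13],[29,16],[34,17],[42,16],[43,0]]
[[7,17],[28,13],[29,16],[34,17],[42,16],[43,0]]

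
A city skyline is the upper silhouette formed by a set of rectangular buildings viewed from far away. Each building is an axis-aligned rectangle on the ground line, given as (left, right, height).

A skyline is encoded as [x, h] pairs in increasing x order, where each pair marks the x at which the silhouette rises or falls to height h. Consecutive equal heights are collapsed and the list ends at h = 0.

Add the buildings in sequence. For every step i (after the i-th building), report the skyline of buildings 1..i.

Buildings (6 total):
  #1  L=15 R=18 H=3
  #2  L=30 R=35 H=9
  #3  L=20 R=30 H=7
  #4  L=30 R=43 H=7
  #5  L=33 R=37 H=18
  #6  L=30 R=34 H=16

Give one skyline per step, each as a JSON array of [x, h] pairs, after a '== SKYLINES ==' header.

== SKYLINES ==
[[15,3],[18,0]]
[[15,3],[18,0],[30,9],[35,0]]
[[15,3],[18,0],[20,7],[30,9],[35,0]]
[[15,3],[18,0],[20,7],[30,9],[35,7],[43,0]]
[[15,3],[18,0],[20,7],[30,9],[33,18],[37,7],[43,0]]
[[15,3],[18,0],[20,7],[30,16],[33,18],[37,7],[43,0]]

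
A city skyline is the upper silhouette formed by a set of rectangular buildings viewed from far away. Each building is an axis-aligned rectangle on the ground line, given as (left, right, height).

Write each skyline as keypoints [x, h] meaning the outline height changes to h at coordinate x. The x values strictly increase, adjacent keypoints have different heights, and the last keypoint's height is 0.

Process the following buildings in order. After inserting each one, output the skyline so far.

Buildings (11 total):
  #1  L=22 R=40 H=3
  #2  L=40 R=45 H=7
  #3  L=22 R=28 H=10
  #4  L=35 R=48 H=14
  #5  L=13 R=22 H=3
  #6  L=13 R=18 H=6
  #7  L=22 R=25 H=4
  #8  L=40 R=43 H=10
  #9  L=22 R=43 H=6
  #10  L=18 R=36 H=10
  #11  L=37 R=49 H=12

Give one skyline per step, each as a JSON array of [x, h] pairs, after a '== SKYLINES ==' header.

== SKYLINES ==
[[22,3],[40,0]]
[[22,3],[40,7],[45,0]]
[[22,10],[28,3],[40,7],[45,0]]
[[22,10],[28,3],[35,14],[48,0]]
[[13,3],[22,10],[28,3],[35,14],[48,0]]
[[13,6],[18,3],[22,10],[28,3],[35,14],[48,0]]
[[13,6],[18,3],[22,10],[28,3],[35,14],[48,0]]
[[13,6],[18,3],[22,10],[28,3],[35,14],[48,0]]
[[13,6],[18,3],[22,10],[28,6],[35,14],[48,0]]
[[13,6],[18,10],[35,14],[48,0]]
[[13,6],[18,10],[35,14],[48,12],[49,0]]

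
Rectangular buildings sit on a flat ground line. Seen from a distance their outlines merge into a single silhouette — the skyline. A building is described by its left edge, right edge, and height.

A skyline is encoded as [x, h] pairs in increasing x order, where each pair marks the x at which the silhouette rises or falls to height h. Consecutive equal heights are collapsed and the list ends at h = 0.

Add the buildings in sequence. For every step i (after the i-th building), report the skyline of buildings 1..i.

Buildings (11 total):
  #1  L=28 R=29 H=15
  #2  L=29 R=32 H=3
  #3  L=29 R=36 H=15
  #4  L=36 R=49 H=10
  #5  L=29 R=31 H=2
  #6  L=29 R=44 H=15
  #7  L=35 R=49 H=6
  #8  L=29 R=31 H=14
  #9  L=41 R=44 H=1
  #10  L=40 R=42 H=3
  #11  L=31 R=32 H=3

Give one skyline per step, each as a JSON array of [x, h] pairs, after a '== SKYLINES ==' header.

== SKYLINES ==
[[28,15],[29,0]]
[[28,15],[29,3],[32,0]]
[[28,15],[36,0]]
[[28,15],[36,10],[49,0]]
[[28,15],[36,10],[49,0]]
[[28,15],[44,10],[49,0]]
[[28,15],[44,10],[49,0]]
[[28,15],[44,10],[49,0]]
[[28,15],[44,10],[49,0]]
[[28,15],[44,10],[49,0]]
[[28,15],[44,10],[49,0]]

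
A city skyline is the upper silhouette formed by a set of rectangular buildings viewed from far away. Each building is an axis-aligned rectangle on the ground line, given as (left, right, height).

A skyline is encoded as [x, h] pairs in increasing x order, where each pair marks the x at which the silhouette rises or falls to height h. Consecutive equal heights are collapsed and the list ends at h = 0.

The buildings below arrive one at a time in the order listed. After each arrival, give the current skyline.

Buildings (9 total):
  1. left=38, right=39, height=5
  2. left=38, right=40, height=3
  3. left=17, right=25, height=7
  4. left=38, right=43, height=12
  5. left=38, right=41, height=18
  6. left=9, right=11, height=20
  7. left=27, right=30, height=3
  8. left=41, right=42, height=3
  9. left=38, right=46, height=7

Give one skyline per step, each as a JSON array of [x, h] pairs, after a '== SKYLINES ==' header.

== SKYLINES ==
[[38,5],[39,0]]
[[38,5],[39,3],[40,0]]
[[17,7],[25,0],[38,5],[39,3],[40,0]]
[[17,7],[25,0],[38,12],[43,0]]
[[17,7],[25,0],[38,18],[41,12],[43,0]]
[[9,20],[11,0],[17,7],[25,0],[38,18],[41,12],[43,0]]
[[9,20],[11,0],[17,7],[25,0],[27,3],[30,0],[38,18],[41,12],[43,0]]
[[9,20],[11,0],[17,7],[25,0],[27,3],[30,0],[38,18],[41,12],[43,0]]
[[9,20],[11,0],[17,7],[25,0],[27,3],[30,0],[38,18],[41,12],[43,7],[46,0]]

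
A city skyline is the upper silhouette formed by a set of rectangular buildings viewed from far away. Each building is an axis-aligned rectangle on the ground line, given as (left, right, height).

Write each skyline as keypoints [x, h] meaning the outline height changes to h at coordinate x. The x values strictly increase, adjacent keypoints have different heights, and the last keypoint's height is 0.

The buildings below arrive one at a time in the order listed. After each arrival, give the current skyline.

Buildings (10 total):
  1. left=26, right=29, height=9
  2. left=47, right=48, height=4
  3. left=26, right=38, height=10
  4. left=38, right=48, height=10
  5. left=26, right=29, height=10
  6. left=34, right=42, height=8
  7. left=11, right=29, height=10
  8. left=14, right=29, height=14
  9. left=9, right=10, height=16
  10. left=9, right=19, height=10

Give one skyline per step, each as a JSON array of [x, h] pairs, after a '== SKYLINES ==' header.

== SKYLINES ==
[[26,9],[29,0]]
[[26,9],[29,0],[47,4],[48,0]]
[[26,10],[38,0],[47,4],[48,0]]
[[26,10],[48,0]]
[[26,10],[48,0]]
[[26,10],[48,0]]
[[11,10],[48,0]]
[[11,10],[14,14],[29,10],[48,0]]
[[9,16],[10,0],[11,10],[14,14],[29,10],[48,0]]
[[9,16],[10,10],[14,14],[29,10],[48,0]]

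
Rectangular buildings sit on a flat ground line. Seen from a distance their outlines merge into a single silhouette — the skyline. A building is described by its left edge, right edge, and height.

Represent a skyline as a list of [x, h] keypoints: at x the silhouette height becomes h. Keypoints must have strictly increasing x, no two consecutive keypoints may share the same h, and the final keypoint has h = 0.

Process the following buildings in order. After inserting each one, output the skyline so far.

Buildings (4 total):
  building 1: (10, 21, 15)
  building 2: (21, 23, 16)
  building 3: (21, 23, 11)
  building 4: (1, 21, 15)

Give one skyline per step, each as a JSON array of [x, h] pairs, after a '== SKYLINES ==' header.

== SKYLINES ==
[[10,15],[21,0]]
[[10,15],[21,16],[23,0]]
[[10,15],[21,16],[23,0]]
[[1,15],[21,16],[23,0]]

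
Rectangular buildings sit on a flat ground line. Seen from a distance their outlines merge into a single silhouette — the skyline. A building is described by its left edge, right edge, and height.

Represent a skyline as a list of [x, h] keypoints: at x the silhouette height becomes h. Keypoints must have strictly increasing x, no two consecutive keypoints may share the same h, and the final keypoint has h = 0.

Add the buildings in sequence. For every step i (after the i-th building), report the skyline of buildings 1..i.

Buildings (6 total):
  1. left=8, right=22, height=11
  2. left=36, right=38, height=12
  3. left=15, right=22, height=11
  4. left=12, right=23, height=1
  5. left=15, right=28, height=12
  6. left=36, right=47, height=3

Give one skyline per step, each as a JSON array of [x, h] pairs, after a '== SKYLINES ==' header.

== SKYLINES ==
[[8,11],[22,0]]
[[8,11],[22,0],[36,12],[38,0]]
[[8,11],[22,0],[36,12],[38,0]]
[[8,11],[22,1],[23,0],[36,12],[38,0]]
[[8,11],[15,12],[28,0],[36,12],[38,0]]
[[8,11],[15,12],[28,0],[36,12],[38,3],[47,0]]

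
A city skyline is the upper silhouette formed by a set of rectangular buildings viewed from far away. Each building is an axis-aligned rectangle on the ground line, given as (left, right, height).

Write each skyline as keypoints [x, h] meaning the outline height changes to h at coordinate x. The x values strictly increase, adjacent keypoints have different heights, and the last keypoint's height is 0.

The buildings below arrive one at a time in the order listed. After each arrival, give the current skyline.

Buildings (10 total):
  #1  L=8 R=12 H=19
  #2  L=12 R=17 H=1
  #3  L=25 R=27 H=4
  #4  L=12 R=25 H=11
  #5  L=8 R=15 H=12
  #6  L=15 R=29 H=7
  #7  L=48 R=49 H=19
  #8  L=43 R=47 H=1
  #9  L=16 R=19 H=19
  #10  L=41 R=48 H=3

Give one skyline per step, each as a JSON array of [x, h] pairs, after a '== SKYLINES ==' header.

== SKYLINES ==
[[8,19],[12,0]]
[[8,19],[12,1],[17,0]]
[[8,19],[12,1],[17,0],[25,4],[27,0]]
[[8,19],[12,11],[25,4],[27,0]]
[[8,19],[12,12],[15,11],[25,4],[27,0]]
[[8,19],[12,12],[15,11],[25,7],[29,0]]
[[8,19],[12,12],[15,11],[25,7],[29,0],[48,19],[49,0]]
[[8,19],[12,12],[15,11],[25,7],[29,0],[43,1],[47,0],[48,19],[49,0]]
[[8,19],[12,12],[15,11],[16,19],[19,11],[25,7],[29,0],[43,1],[47,0],[48,19],[49,0]]
[[8,19],[12,12],[15,11],[16,19],[19,11],[25,7],[29,0],[41,3],[48,19],[49,0]]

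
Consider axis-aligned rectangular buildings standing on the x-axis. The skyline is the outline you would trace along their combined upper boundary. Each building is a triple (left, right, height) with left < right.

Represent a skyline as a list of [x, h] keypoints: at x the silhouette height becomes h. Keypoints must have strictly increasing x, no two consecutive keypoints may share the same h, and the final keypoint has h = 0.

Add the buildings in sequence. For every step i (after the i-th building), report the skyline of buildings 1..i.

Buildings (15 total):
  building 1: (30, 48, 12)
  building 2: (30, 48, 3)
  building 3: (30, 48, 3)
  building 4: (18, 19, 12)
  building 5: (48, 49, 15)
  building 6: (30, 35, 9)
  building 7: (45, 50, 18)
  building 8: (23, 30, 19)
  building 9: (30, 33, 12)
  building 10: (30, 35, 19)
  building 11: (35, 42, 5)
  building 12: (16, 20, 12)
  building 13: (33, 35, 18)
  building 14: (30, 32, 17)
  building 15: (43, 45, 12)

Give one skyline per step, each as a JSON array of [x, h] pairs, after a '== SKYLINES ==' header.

== SKYLINES ==
[[30,12],[48,0]]
[[30,12],[48,0]]
[[30,12],[48,0]]
[[18,12],[19,0],[30,12],[48,0]]
[[18,12],[19,0],[30,12],[48,15],[49,0]]
[[18,12],[19,0],[30,12],[48,15],[49,0]]
[[18,12],[19,0],[30,12],[45,18],[50,0]]
[[18,12],[19,0],[23,19],[30,12],[45,18],[50,0]]
[[18,12],[19,0],[23,19],[30,12],[45,18],[50,0]]
[[18,12],[19,0],[23,19],[35,12],[45,18],[50,0]]
[[18,12],[19,0],[23,19],[35,12],[45,18],[50,0]]
[[16,12],[20,0],[23,19],[35,12],[45,18],[50,0]]
[[16,12],[20,0],[23,19],[35,12],[45,18],[50,0]]
[[16,12],[20,0],[23,19],[35,12],[45,18],[50,0]]
[[16,12],[20,0],[23,19],[35,12],[45,18],[50,0]]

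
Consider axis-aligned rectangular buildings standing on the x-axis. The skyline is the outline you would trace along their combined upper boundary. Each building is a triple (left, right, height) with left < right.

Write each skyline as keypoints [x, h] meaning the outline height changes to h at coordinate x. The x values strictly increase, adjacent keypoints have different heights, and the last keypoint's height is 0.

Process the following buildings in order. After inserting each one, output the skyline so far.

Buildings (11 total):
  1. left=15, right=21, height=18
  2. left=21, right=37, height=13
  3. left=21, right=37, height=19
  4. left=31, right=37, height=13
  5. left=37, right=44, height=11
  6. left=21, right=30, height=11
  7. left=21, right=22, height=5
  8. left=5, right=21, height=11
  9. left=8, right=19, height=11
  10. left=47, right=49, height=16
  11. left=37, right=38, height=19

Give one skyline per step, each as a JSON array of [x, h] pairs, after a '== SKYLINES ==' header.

== SKYLINES ==
[[15,18],[21,0]]
[[15,18],[21,13],[37,0]]
[[15,18],[21,19],[37,0]]
[[15,18],[21,19],[37,0]]
[[15,18],[21,19],[37,11],[44,0]]
[[15,18],[21,19],[37,11],[44,0]]
[[15,18],[21,19],[37,11],[44,0]]
[[5,11],[15,18],[21,19],[37,11],[44,0]]
[[5,11],[15,18],[21,19],[37,11],[44,0]]
[[5,11],[15,18],[21,19],[37,11],[44,0],[47,16],[49,0]]
[[5,11],[15,18],[21,19],[38,11],[44,0],[47,16],[49,0]]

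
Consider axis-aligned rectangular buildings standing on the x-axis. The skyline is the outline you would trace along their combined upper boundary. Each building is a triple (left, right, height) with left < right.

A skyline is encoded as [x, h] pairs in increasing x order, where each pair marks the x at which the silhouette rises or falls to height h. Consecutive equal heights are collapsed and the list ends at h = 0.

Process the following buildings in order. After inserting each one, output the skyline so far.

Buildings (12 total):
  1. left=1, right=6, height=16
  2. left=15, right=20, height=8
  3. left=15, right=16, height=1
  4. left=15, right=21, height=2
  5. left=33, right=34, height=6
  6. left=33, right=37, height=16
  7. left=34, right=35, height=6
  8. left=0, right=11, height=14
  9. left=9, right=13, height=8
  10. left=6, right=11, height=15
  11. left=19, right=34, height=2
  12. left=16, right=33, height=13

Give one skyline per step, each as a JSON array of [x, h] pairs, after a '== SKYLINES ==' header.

== SKYLINES ==
[[1,16],[6,0]]
[[1,16],[6,0],[15,8],[20,0]]
[[1,16],[6,0],[15,8],[20,0]]
[[1,16],[6,0],[15,8],[20,2],[21,0]]
[[1,16],[6,0],[15,8],[20,2],[21,0],[33,6],[34,0]]
[[1,16],[6,0],[15,8],[20,2],[21,0],[33,16],[37,0]]
[[1,16],[6,0],[15,8],[20,2],[21,0],[33,16],[37,0]]
[[0,14],[1,16],[6,14],[11,0],[15,8],[20,2],[21,0],[33,16],[37,0]]
[[0,14],[1,16],[6,14],[11,8],[13,0],[15,8],[20,2],[21,0],[33,16],[37,0]]
[[0,14],[1,16],[6,15],[11,8],[13,0],[15,8],[20,2],[21,0],[33,16],[37,0]]
[[0,14],[1,16],[6,15],[11,8],[13,0],[15,8],[20,2],[33,16],[37,0]]
[[0,14],[1,16],[6,15],[11,8],[13,0],[15,8],[16,13],[33,16],[37,0]]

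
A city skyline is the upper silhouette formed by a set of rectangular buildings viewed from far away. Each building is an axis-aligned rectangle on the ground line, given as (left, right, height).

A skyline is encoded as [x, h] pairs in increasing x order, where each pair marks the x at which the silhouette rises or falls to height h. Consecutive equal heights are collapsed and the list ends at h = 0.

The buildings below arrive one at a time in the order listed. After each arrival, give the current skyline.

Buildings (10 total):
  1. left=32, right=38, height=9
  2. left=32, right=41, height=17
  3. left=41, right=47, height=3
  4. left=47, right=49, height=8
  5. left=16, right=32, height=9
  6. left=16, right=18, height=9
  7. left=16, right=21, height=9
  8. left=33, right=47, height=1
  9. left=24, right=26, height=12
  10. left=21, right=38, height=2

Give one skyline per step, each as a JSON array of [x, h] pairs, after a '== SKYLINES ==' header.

== SKYLINES ==
[[32,9],[38,0]]
[[32,17],[41,0]]
[[32,17],[41,3],[47,0]]
[[32,17],[41,3],[47,8],[49,0]]
[[16,9],[32,17],[41,3],[47,8],[49,0]]
[[16,9],[32,17],[41,3],[47,8],[49,0]]
[[16,9],[32,17],[41,3],[47,8],[49,0]]
[[16,9],[32,17],[41,3],[47,8],[49,0]]
[[16,9],[24,12],[26,9],[32,17],[41,3],[47,8],[49,0]]
[[16,9],[24,12],[26,9],[32,17],[41,3],[47,8],[49,0]]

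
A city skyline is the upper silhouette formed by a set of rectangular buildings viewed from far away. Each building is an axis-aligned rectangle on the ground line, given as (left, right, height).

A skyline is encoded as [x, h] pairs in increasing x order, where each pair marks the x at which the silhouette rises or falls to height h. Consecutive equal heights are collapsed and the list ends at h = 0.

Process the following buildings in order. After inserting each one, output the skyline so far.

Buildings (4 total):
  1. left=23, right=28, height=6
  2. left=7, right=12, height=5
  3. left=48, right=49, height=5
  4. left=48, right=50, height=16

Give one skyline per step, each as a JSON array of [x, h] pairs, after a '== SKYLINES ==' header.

== SKYLINES ==
[[23,6],[28,0]]
[[7,5],[12,0],[23,6],[28,0]]
[[7,5],[12,0],[23,6],[28,0],[48,5],[49,0]]
[[7,5],[12,0],[23,6],[28,0],[48,16],[50,0]]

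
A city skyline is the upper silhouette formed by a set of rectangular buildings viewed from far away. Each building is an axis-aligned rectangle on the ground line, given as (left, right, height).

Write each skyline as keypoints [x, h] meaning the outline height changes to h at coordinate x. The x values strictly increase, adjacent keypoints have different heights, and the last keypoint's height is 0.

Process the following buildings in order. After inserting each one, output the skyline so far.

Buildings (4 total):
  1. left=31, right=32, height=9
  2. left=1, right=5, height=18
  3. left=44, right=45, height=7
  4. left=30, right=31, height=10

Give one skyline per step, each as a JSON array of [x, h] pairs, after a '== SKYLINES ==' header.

== SKYLINES ==
[[31,9],[32,0]]
[[1,18],[5,0],[31,9],[32,0]]
[[1,18],[5,0],[31,9],[32,0],[44,7],[45,0]]
[[1,18],[5,0],[30,10],[31,9],[32,0],[44,7],[45,0]]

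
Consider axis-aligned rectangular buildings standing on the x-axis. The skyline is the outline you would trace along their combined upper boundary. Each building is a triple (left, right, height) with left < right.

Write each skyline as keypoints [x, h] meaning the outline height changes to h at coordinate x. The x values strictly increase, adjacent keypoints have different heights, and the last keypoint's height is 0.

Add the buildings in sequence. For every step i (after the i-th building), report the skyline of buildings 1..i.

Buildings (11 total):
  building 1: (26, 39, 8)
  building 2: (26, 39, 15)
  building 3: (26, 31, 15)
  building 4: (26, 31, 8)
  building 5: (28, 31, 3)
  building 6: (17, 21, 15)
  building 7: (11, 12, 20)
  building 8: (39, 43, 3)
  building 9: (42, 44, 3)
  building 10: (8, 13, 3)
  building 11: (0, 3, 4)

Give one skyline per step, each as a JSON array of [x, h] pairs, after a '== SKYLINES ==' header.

== SKYLINES ==
[[26,8],[39,0]]
[[26,15],[39,0]]
[[26,15],[39,0]]
[[26,15],[39,0]]
[[26,15],[39,0]]
[[17,15],[21,0],[26,15],[39,0]]
[[11,20],[12,0],[17,15],[21,0],[26,15],[39,0]]
[[11,20],[12,0],[17,15],[21,0],[26,15],[39,3],[43,0]]
[[11,20],[12,0],[17,15],[21,0],[26,15],[39,3],[44,0]]
[[8,3],[11,20],[12,3],[13,0],[17,15],[21,0],[26,15],[39,3],[44,0]]
[[0,4],[3,0],[8,3],[11,20],[12,3],[13,0],[17,15],[21,0],[26,15],[39,3],[44,0]]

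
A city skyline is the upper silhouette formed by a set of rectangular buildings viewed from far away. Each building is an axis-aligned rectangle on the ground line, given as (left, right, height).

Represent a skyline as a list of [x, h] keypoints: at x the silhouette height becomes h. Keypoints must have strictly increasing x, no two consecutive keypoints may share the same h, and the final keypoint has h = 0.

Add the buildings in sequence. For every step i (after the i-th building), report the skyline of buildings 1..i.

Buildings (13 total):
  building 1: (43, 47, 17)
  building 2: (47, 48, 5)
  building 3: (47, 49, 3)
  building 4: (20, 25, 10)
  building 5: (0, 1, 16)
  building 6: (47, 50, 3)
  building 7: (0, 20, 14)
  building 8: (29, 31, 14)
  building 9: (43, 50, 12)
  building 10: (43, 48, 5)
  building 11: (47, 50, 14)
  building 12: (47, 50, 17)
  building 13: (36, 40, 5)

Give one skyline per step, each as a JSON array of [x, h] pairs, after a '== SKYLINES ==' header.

== SKYLINES ==
[[43,17],[47,0]]
[[43,17],[47,5],[48,0]]
[[43,17],[47,5],[48,3],[49,0]]
[[20,10],[25,0],[43,17],[47,5],[48,3],[49,0]]
[[0,16],[1,0],[20,10],[25,0],[43,17],[47,5],[48,3],[49,0]]
[[0,16],[1,0],[20,10],[25,0],[43,17],[47,5],[48,3],[50,0]]
[[0,16],[1,14],[20,10],[25,0],[43,17],[47,5],[48,3],[50,0]]
[[0,16],[1,14],[20,10],[25,0],[29,14],[31,0],[43,17],[47,5],[48,3],[50,0]]
[[0,16],[1,14],[20,10],[25,0],[29,14],[31,0],[43,17],[47,12],[50,0]]
[[0,16],[1,14],[20,10],[25,0],[29,14],[31,0],[43,17],[47,12],[50,0]]
[[0,16],[1,14],[20,10],[25,0],[29,14],[31,0],[43,17],[47,14],[50,0]]
[[0,16],[1,14],[20,10],[25,0],[29,14],[31,0],[43,17],[50,0]]
[[0,16],[1,14],[20,10],[25,0],[29,14],[31,0],[36,5],[40,0],[43,17],[50,0]]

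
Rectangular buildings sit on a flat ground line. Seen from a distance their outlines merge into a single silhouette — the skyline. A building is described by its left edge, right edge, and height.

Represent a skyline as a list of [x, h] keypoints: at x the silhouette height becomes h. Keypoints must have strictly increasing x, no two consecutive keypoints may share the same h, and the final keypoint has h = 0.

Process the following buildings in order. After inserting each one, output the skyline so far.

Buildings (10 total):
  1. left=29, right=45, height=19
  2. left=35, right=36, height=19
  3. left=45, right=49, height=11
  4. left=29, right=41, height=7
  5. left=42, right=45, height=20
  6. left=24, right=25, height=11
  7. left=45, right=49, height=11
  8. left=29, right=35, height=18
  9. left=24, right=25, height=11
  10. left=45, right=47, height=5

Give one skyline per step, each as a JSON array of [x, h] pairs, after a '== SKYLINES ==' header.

== SKYLINES ==
[[29,19],[45,0]]
[[29,19],[45,0]]
[[29,19],[45,11],[49,0]]
[[29,19],[45,11],[49,0]]
[[29,19],[42,20],[45,11],[49,0]]
[[24,11],[25,0],[29,19],[42,20],[45,11],[49,0]]
[[24,11],[25,0],[29,19],[42,20],[45,11],[49,0]]
[[24,11],[25,0],[29,19],[42,20],[45,11],[49,0]]
[[24,11],[25,0],[29,19],[42,20],[45,11],[49,0]]
[[24,11],[25,0],[29,19],[42,20],[45,11],[49,0]]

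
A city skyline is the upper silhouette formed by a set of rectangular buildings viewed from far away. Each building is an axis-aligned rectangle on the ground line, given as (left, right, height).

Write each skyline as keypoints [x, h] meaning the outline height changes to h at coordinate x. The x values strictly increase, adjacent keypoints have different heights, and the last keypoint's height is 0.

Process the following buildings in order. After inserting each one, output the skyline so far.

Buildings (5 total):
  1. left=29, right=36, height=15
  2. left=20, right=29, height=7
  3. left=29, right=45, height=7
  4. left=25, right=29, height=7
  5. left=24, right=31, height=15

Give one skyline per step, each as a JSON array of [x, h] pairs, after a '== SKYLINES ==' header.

== SKYLINES ==
[[29,15],[36,0]]
[[20,7],[29,15],[36,0]]
[[20,7],[29,15],[36,7],[45,0]]
[[20,7],[29,15],[36,7],[45,0]]
[[20,7],[24,15],[36,7],[45,0]]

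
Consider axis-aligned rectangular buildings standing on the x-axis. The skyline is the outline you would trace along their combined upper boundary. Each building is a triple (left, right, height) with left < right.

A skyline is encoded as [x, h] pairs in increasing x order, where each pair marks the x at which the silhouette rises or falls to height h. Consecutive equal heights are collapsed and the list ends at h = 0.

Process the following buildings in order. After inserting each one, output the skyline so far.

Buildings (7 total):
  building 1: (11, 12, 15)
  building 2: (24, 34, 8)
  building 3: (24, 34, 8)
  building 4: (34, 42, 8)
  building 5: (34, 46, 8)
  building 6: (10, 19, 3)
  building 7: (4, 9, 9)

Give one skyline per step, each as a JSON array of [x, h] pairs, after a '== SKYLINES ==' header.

== SKYLINES ==
[[11,15],[12,0]]
[[11,15],[12,0],[24,8],[34,0]]
[[11,15],[12,0],[24,8],[34,0]]
[[11,15],[12,0],[24,8],[42,0]]
[[11,15],[12,0],[24,8],[46,0]]
[[10,3],[11,15],[12,3],[19,0],[24,8],[46,0]]
[[4,9],[9,0],[10,3],[11,15],[12,3],[19,0],[24,8],[46,0]]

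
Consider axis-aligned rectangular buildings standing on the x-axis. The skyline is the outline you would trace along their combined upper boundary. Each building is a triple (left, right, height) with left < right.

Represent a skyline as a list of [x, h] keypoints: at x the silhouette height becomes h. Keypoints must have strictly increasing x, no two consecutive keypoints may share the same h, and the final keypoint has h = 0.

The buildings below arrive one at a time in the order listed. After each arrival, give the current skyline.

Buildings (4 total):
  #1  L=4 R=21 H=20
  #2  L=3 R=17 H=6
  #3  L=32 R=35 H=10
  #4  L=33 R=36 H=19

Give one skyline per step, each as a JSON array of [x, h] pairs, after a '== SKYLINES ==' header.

== SKYLINES ==
[[4,20],[21,0]]
[[3,6],[4,20],[21,0]]
[[3,6],[4,20],[21,0],[32,10],[35,0]]
[[3,6],[4,20],[21,0],[32,10],[33,19],[36,0]]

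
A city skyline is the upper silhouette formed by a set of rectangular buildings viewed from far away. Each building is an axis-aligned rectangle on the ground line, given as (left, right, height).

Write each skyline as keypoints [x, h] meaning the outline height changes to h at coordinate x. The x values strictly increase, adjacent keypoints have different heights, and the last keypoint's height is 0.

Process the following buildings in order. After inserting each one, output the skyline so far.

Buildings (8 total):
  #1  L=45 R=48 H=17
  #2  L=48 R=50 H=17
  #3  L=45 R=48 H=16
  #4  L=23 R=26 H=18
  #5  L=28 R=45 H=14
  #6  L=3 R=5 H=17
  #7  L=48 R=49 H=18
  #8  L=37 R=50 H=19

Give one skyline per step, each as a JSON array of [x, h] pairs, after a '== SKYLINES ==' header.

== SKYLINES ==
[[45,17],[48,0]]
[[45,17],[50,0]]
[[45,17],[50,0]]
[[23,18],[26,0],[45,17],[50,0]]
[[23,18],[26,0],[28,14],[45,17],[50,0]]
[[3,17],[5,0],[23,18],[26,0],[28,14],[45,17],[50,0]]
[[3,17],[5,0],[23,18],[26,0],[28,14],[45,17],[48,18],[49,17],[50,0]]
[[3,17],[5,0],[23,18],[26,0],[28,14],[37,19],[50,0]]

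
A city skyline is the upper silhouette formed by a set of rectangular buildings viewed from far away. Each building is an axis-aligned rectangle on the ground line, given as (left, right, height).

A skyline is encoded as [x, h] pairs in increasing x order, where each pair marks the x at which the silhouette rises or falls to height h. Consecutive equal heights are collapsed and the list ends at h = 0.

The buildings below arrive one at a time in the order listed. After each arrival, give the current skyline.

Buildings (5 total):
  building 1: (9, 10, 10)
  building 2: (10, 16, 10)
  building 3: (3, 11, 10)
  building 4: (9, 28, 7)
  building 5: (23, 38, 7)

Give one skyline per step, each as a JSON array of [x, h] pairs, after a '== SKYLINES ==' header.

== SKYLINES ==
[[9,10],[10,0]]
[[9,10],[16,0]]
[[3,10],[16,0]]
[[3,10],[16,7],[28,0]]
[[3,10],[16,7],[38,0]]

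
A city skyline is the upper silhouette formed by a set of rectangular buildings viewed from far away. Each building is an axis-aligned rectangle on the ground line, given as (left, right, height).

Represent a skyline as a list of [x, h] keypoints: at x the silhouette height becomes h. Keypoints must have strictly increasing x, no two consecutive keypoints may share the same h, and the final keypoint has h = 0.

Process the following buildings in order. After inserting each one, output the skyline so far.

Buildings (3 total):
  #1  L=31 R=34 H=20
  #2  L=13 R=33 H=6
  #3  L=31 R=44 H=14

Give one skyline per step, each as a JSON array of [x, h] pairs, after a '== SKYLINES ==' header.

== SKYLINES ==
[[31,20],[34,0]]
[[13,6],[31,20],[34,0]]
[[13,6],[31,20],[34,14],[44,0]]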